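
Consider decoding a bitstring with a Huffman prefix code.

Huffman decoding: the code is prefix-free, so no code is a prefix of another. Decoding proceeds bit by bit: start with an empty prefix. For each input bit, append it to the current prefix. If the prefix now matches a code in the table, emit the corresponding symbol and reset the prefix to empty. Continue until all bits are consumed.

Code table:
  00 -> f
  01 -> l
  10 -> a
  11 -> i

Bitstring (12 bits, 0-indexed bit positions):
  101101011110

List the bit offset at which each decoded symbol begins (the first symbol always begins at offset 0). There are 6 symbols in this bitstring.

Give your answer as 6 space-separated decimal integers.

Bit 0: prefix='1' (no match yet)
Bit 1: prefix='10' -> emit 'a', reset
Bit 2: prefix='1' (no match yet)
Bit 3: prefix='11' -> emit 'i', reset
Bit 4: prefix='0' (no match yet)
Bit 5: prefix='01' -> emit 'l', reset
Bit 6: prefix='0' (no match yet)
Bit 7: prefix='01' -> emit 'l', reset
Bit 8: prefix='1' (no match yet)
Bit 9: prefix='11' -> emit 'i', reset
Bit 10: prefix='1' (no match yet)
Bit 11: prefix='10' -> emit 'a', reset

Answer: 0 2 4 6 8 10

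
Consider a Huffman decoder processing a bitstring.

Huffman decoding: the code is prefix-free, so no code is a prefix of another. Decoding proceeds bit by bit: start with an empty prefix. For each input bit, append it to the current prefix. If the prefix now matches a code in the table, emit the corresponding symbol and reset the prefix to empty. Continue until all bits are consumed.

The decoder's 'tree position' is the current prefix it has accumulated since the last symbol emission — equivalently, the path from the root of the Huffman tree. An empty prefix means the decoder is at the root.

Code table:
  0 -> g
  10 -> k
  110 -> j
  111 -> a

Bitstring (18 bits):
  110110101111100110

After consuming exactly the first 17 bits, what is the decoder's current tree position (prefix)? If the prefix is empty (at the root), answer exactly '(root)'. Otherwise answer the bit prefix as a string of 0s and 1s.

Bit 0: prefix='1' (no match yet)
Bit 1: prefix='11' (no match yet)
Bit 2: prefix='110' -> emit 'j', reset
Bit 3: prefix='1' (no match yet)
Bit 4: prefix='11' (no match yet)
Bit 5: prefix='110' -> emit 'j', reset
Bit 6: prefix='1' (no match yet)
Bit 7: prefix='10' -> emit 'k', reset
Bit 8: prefix='1' (no match yet)
Bit 9: prefix='11' (no match yet)
Bit 10: prefix='111' -> emit 'a', reset
Bit 11: prefix='1' (no match yet)
Bit 12: prefix='11' (no match yet)
Bit 13: prefix='110' -> emit 'j', reset
Bit 14: prefix='0' -> emit 'g', reset
Bit 15: prefix='1' (no match yet)
Bit 16: prefix='11' (no match yet)

Answer: 11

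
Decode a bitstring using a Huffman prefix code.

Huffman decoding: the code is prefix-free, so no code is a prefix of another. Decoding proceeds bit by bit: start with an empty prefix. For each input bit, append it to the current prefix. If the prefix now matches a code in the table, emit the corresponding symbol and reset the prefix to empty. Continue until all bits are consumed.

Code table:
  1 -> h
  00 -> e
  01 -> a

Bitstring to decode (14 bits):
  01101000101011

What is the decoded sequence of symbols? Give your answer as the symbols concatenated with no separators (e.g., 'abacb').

Bit 0: prefix='0' (no match yet)
Bit 1: prefix='01' -> emit 'a', reset
Bit 2: prefix='1' -> emit 'h', reset
Bit 3: prefix='0' (no match yet)
Bit 4: prefix='01' -> emit 'a', reset
Bit 5: prefix='0' (no match yet)
Bit 6: prefix='00' -> emit 'e', reset
Bit 7: prefix='0' (no match yet)
Bit 8: prefix='01' -> emit 'a', reset
Bit 9: prefix='0' (no match yet)
Bit 10: prefix='01' -> emit 'a', reset
Bit 11: prefix='0' (no match yet)
Bit 12: prefix='01' -> emit 'a', reset
Bit 13: prefix='1' -> emit 'h', reset

Answer: ahaeaaah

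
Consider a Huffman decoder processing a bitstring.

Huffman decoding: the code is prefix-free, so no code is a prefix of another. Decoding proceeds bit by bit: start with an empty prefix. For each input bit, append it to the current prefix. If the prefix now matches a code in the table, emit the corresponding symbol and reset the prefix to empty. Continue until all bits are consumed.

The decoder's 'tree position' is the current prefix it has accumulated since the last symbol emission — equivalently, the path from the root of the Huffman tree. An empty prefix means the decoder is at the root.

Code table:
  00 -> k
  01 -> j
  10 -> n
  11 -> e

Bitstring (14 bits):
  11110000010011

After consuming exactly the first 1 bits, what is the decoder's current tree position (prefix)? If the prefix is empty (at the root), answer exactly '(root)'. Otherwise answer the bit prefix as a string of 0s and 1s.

Bit 0: prefix='1' (no match yet)

Answer: 1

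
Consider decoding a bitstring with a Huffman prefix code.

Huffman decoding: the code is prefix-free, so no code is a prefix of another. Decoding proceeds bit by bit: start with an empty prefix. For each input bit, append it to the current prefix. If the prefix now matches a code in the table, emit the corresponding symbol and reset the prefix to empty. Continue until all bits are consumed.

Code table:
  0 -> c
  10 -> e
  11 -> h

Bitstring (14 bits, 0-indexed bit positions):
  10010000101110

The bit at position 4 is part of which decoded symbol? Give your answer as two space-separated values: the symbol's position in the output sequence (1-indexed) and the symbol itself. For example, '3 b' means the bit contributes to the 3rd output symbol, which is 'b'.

Answer: 3 e

Derivation:
Bit 0: prefix='1' (no match yet)
Bit 1: prefix='10' -> emit 'e', reset
Bit 2: prefix='0' -> emit 'c', reset
Bit 3: prefix='1' (no match yet)
Bit 4: prefix='10' -> emit 'e', reset
Bit 5: prefix='0' -> emit 'c', reset
Bit 6: prefix='0' -> emit 'c', reset
Bit 7: prefix='0' -> emit 'c', reset
Bit 8: prefix='1' (no match yet)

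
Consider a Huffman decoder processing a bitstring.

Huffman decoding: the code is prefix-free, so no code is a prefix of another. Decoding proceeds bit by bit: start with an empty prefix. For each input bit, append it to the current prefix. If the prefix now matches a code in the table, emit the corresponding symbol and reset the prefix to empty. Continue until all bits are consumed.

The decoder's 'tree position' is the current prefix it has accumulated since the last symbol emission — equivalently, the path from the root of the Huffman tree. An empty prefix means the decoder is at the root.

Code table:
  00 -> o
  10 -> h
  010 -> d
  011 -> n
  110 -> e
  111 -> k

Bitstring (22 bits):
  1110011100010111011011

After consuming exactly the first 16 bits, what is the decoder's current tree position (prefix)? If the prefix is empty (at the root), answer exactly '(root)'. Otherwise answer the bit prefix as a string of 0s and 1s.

Bit 0: prefix='1' (no match yet)
Bit 1: prefix='11' (no match yet)
Bit 2: prefix='111' -> emit 'k', reset
Bit 3: prefix='0' (no match yet)
Bit 4: prefix='00' -> emit 'o', reset
Bit 5: prefix='1' (no match yet)
Bit 6: prefix='11' (no match yet)
Bit 7: prefix='111' -> emit 'k', reset
Bit 8: prefix='0' (no match yet)
Bit 9: prefix='00' -> emit 'o', reset
Bit 10: prefix='0' (no match yet)
Bit 11: prefix='01' (no match yet)
Bit 12: prefix='010' -> emit 'd', reset
Bit 13: prefix='1' (no match yet)
Bit 14: prefix='11' (no match yet)
Bit 15: prefix='111' -> emit 'k', reset

Answer: (root)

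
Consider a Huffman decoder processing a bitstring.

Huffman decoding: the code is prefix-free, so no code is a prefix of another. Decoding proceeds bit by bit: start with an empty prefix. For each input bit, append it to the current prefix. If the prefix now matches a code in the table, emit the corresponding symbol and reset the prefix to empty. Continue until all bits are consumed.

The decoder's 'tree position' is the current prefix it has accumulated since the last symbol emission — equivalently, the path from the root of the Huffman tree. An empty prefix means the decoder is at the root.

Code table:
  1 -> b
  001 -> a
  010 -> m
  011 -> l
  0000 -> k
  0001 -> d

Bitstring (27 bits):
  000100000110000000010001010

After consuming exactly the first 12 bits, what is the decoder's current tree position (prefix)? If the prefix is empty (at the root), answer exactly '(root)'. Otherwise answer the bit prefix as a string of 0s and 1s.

Bit 0: prefix='0' (no match yet)
Bit 1: prefix='00' (no match yet)
Bit 2: prefix='000' (no match yet)
Bit 3: prefix='0001' -> emit 'd', reset
Bit 4: prefix='0' (no match yet)
Bit 5: prefix='00' (no match yet)
Bit 6: prefix='000' (no match yet)
Bit 7: prefix='0000' -> emit 'k', reset
Bit 8: prefix='0' (no match yet)
Bit 9: prefix='01' (no match yet)
Bit 10: prefix='011' -> emit 'l', reset
Bit 11: prefix='0' (no match yet)

Answer: 0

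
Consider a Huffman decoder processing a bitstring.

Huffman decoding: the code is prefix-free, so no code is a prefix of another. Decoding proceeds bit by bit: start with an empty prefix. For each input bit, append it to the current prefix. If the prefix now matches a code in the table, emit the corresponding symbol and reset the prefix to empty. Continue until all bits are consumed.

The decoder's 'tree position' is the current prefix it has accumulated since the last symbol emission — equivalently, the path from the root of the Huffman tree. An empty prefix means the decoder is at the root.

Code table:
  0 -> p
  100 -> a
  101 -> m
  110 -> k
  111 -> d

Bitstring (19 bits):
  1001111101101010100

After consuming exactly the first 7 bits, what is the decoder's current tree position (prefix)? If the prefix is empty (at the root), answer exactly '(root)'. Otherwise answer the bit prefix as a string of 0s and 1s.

Answer: 1

Derivation:
Bit 0: prefix='1' (no match yet)
Bit 1: prefix='10' (no match yet)
Bit 2: prefix='100' -> emit 'a', reset
Bit 3: prefix='1' (no match yet)
Bit 4: prefix='11' (no match yet)
Bit 5: prefix='111' -> emit 'd', reset
Bit 6: prefix='1' (no match yet)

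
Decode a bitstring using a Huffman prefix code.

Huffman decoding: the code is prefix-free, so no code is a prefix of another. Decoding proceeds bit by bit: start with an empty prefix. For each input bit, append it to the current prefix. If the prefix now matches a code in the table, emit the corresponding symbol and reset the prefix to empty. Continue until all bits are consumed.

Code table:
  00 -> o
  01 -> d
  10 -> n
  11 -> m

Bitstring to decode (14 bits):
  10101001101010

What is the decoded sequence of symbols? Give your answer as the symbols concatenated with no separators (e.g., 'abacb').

Bit 0: prefix='1' (no match yet)
Bit 1: prefix='10' -> emit 'n', reset
Bit 2: prefix='1' (no match yet)
Bit 3: prefix='10' -> emit 'n', reset
Bit 4: prefix='1' (no match yet)
Bit 5: prefix='10' -> emit 'n', reset
Bit 6: prefix='0' (no match yet)
Bit 7: prefix='01' -> emit 'd', reset
Bit 8: prefix='1' (no match yet)
Bit 9: prefix='10' -> emit 'n', reset
Bit 10: prefix='1' (no match yet)
Bit 11: prefix='10' -> emit 'n', reset
Bit 12: prefix='1' (no match yet)
Bit 13: prefix='10' -> emit 'n', reset

Answer: nnndnnn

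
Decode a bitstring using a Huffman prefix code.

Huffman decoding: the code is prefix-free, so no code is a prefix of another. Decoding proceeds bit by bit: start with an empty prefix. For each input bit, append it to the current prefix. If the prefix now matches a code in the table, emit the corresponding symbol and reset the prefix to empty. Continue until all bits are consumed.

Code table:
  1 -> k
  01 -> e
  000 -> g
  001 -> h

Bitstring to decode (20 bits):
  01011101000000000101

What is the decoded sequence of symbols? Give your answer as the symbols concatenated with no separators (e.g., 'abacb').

Answer: eekkegggke

Derivation:
Bit 0: prefix='0' (no match yet)
Bit 1: prefix='01' -> emit 'e', reset
Bit 2: prefix='0' (no match yet)
Bit 3: prefix='01' -> emit 'e', reset
Bit 4: prefix='1' -> emit 'k', reset
Bit 5: prefix='1' -> emit 'k', reset
Bit 6: prefix='0' (no match yet)
Bit 7: prefix='01' -> emit 'e', reset
Bit 8: prefix='0' (no match yet)
Bit 9: prefix='00' (no match yet)
Bit 10: prefix='000' -> emit 'g', reset
Bit 11: prefix='0' (no match yet)
Bit 12: prefix='00' (no match yet)
Bit 13: prefix='000' -> emit 'g', reset
Bit 14: prefix='0' (no match yet)
Bit 15: prefix='00' (no match yet)
Bit 16: prefix='000' -> emit 'g', reset
Bit 17: prefix='1' -> emit 'k', reset
Bit 18: prefix='0' (no match yet)
Bit 19: prefix='01' -> emit 'e', reset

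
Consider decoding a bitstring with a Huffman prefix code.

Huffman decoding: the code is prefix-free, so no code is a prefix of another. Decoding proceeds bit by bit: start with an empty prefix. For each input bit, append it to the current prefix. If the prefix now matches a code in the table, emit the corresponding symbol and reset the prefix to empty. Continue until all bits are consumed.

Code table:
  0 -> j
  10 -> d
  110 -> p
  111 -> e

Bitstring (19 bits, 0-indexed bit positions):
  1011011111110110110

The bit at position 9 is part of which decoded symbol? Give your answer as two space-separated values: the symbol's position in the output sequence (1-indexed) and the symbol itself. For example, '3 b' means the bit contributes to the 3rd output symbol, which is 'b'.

Answer: 4 e

Derivation:
Bit 0: prefix='1' (no match yet)
Bit 1: prefix='10' -> emit 'd', reset
Bit 2: prefix='1' (no match yet)
Bit 3: prefix='11' (no match yet)
Bit 4: prefix='110' -> emit 'p', reset
Bit 5: prefix='1' (no match yet)
Bit 6: prefix='11' (no match yet)
Bit 7: prefix='111' -> emit 'e', reset
Bit 8: prefix='1' (no match yet)
Bit 9: prefix='11' (no match yet)
Bit 10: prefix='111' -> emit 'e', reset
Bit 11: prefix='1' (no match yet)
Bit 12: prefix='10' -> emit 'd', reset
Bit 13: prefix='1' (no match yet)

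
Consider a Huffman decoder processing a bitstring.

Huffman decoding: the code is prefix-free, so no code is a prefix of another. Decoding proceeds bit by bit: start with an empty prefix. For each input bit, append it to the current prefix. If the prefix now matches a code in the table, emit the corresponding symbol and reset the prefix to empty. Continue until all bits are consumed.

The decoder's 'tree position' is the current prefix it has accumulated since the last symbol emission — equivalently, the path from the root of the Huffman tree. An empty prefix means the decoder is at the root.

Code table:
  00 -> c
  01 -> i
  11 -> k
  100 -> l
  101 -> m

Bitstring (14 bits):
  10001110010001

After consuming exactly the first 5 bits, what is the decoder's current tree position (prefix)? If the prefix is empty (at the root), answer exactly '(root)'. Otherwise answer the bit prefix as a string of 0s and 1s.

Answer: (root)

Derivation:
Bit 0: prefix='1' (no match yet)
Bit 1: prefix='10' (no match yet)
Bit 2: prefix='100' -> emit 'l', reset
Bit 3: prefix='0' (no match yet)
Bit 4: prefix='01' -> emit 'i', reset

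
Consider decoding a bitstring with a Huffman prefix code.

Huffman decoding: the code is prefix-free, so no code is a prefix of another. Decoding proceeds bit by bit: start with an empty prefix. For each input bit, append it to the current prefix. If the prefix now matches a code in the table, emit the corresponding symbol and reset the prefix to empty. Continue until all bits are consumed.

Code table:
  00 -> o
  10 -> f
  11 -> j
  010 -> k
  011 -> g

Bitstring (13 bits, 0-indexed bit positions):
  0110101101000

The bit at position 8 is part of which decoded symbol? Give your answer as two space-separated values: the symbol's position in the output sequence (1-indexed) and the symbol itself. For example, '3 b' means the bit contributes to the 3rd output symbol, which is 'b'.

Bit 0: prefix='0' (no match yet)
Bit 1: prefix='01' (no match yet)
Bit 2: prefix='011' -> emit 'g', reset
Bit 3: prefix='0' (no match yet)
Bit 4: prefix='01' (no match yet)
Bit 5: prefix='010' -> emit 'k', reset
Bit 6: prefix='1' (no match yet)
Bit 7: prefix='11' -> emit 'j', reset
Bit 8: prefix='0' (no match yet)
Bit 9: prefix='01' (no match yet)
Bit 10: prefix='010' -> emit 'k', reset
Bit 11: prefix='0' (no match yet)
Bit 12: prefix='00' -> emit 'o', reset

Answer: 4 k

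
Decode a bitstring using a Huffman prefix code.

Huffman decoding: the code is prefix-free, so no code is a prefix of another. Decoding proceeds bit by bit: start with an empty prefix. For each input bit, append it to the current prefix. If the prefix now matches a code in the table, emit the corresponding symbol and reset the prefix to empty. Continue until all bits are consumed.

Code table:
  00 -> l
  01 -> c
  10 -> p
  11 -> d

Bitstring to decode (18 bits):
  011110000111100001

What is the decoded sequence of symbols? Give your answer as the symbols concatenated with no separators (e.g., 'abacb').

Answer: cdplcdplc

Derivation:
Bit 0: prefix='0' (no match yet)
Bit 1: prefix='01' -> emit 'c', reset
Bit 2: prefix='1' (no match yet)
Bit 3: prefix='11' -> emit 'd', reset
Bit 4: prefix='1' (no match yet)
Bit 5: prefix='10' -> emit 'p', reset
Bit 6: prefix='0' (no match yet)
Bit 7: prefix='00' -> emit 'l', reset
Bit 8: prefix='0' (no match yet)
Bit 9: prefix='01' -> emit 'c', reset
Bit 10: prefix='1' (no match yet)
Bit 11: prefix='11' -> emit 'd', reset
Bit 12: prefix='1' (no match yet)
Bit 13: prefix='10' -> emit 'p', reset
Bit 14: prefix='0' (no match yet)
Bit 15: prefix='00' -> emit 'l', reset
Bit 16: prefix='0' (no match yet)
Bit 17: prefix='01' -> emit 'c', reset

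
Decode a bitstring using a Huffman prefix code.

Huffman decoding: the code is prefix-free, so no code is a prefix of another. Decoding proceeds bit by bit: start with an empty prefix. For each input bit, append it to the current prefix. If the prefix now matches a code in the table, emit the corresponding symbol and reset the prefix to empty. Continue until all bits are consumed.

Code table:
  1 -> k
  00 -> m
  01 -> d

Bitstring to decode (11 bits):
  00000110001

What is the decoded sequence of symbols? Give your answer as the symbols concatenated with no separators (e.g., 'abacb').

Answer: mmdkmd

Derivation:
Bit 0: prefix='0' (no match yet)
Bit 1: prefix='00' -> emit 'm', reset
Bit 2: prefix='0' (no match yet)
Bit 3: prefix='00' -> emit 'm', reset
Bit 4: prefix='0' (no match yet)
Bit 5: prefix='01' -> emit 'd', reset
Bit 6: prefix='1' -> emit 'k', reset
Bit 7: prefix='0' (no match yet)
Bit 8: prefix='00' -> emit 'm', reset
Bit 9: prefix='0' (no match yet)
Bit 10: prefix='01' -> emit 'd', reset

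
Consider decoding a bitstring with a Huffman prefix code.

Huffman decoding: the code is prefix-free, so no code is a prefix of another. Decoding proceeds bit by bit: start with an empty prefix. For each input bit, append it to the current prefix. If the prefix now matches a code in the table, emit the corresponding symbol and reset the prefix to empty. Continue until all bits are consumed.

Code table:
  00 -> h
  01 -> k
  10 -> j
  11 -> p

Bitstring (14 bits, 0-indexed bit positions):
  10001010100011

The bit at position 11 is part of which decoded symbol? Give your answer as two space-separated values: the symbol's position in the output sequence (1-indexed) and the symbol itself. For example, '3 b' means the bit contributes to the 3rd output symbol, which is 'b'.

Answer: 6 h

Derivation:
Bit 0: prefix='1' (no match yet)
Bit 1: prefix='10' -> emit 'j', reset
Bit 2: prefix='0' (no match yet)
Bit 3: prefix='00' -> emit 'h', reset
Bit 4: prefix='1' (no match yet)
Bit 5: prefix='10' -> emit 'j', reset
Bit 6: prefix='1' (no match yet)
Bit 7: prefix='10' -> emit 'j', reset
Bit 8: prefix='1' (no match yet)
Bit 9: prefix='10' -> emit 'j', reset
Bit 10: prefix='0' (no match yet)
Bit 11: prefix='00' -> emit 'h', reset
Bit 12: prefix='1' (no match yet)
Bit 13: prefix='11' -> emit 'p', reset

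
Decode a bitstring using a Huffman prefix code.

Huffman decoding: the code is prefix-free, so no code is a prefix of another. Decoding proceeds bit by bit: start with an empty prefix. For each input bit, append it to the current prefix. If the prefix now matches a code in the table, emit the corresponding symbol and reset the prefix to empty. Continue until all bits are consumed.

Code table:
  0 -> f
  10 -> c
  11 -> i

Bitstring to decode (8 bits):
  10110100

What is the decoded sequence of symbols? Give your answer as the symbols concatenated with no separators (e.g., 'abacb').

Answer: cifcf

Derivation:
Bit 0: prefix='1' (no match yet)
Bit 1: prefix='10' -> emit 'c', reset
Bit 2: prefix='1' (no match yet)
Bit 3: prefix='11' -> emit 'i', reset
Bit 4: prefix='0' -> emit 'f', reset
Bit 5: prefix='1' (no match yet)
Bit 6: prefix='10' -> emit 'c', reset
Bit 7: prefix='0' -> emit 'f', reset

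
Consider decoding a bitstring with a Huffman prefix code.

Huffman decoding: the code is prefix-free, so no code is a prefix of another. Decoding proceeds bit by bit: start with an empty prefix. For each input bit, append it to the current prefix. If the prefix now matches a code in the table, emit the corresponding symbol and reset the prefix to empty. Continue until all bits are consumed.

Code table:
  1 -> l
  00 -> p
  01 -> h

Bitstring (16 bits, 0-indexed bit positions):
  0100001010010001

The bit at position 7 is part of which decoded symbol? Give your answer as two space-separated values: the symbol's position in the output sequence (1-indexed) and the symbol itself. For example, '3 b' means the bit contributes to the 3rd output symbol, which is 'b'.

Answer: 5 h

Derivation:
Bit 0: prefix='0' (no match yet)
Bit 1: prefix='01' -> emit 'h', reset
Bit 2: prefix='0' (no match yet)
Bit 3: prefix='00' -> emit 'p', reset
Bit 4: prefix='0' (no match yet)
Bit 5: prefix='00' -> emit 'p', reset
Bit 6: prefix='1' -> emit 'l', reset
Bit 7: prefix='0' (no match yet)
Bit 8: prefix='01' -> emit 'h', reset
Bit 9: prefix='0' (no match yet)
Bit 10: prefix='00' -> emit 'p', reset
Bit 11: prefix='1' -> emit 'l', reset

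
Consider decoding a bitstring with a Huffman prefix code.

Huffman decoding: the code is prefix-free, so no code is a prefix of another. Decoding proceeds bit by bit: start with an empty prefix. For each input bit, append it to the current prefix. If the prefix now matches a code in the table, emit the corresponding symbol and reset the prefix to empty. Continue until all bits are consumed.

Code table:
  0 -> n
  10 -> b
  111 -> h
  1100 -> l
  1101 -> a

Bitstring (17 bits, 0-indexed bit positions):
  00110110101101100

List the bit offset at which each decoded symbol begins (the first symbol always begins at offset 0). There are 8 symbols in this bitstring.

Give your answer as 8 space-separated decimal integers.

Answer: 0 1 2 6 8 10 14 16

Derivation:
Bit 0: prefix='0' -> emit 'n', reset
Bit 1: prefix='0' -> emit 'n', reset
Bit 2: prefix='1' (no match yet)
Bit 3: prefix='11' (no match yet)
Bit 4: prefix='110' (no match yet)
Bit 5: prefix='1101' -> emit 'a', reset
Bit 6: prefix='1' (no match yet)
Bit 7: prefix='10' -> emit 'b', reset
Bit 8: prefix='1' (no match yet)
Bit 9: prefix='10' -> emit 'b', reset
Bit 10: prefix='1' (no match yet)
Bit 11: prefix='11' (no match yet)
Bit 12: prefix='110' (no match yet)
Bit 13: prefix='1101' -> emit 'a', reset
Bit 14: prefix='1' (no match yet)
Bit 15: prefix='10' -> emit 'b', reset
Bit 16: prefix='0' -> emit 'n', reset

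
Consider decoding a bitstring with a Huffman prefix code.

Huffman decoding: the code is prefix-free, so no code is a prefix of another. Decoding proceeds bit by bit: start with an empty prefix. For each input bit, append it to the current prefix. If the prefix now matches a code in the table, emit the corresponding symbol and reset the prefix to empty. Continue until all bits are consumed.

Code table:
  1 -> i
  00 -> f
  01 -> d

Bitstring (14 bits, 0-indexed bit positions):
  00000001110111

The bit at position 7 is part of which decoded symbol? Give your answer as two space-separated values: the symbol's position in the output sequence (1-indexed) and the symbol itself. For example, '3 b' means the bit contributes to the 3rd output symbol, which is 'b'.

Answer: 4 d

Derivation:
Bit 0: prefix='0' (no match yet)
Bit 1: prefix='00' -> emit 'f', reset
Bit 2: prefix='0' (no match yet)
Bit 3: prefix='00' -> emit 'f', reset
Bit 4: prefix='0' (no match yet)
Bit 5: prefix='00' -> emit 'f', reset
Bit 6: prefix='0' (no match yet)
Bit 7: prefix='01' -> emit 'd', reset
Bit 8: prefix='1' -> emit 'i', reset
Bit 9: prefix='1' -> emit 'i', reset
Bit 10: prefix='0' (no match yet)
Bit 11: prefix='01' -> emit 'd', reset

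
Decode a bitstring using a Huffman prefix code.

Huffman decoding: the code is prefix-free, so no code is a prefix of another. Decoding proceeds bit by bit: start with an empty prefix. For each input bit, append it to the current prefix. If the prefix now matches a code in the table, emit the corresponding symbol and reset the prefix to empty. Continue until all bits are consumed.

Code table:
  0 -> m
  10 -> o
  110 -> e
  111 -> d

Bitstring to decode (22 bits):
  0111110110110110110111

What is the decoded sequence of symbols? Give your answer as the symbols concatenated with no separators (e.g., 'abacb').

Bit 0: prefix='0' -> emit 'm', reset
Bit 1: prefix='1' (no match yet)
Bit 2: prefix='11' (no match yet)
Bit 3: prefix='111' -> emit 'd', reset
Bit 4: prefix='1' (no match yet)
Bit 5: prefix='11' (no match yet)
Bit 6: prefix='110' -> emit 'e', reset
Bit 7: prefix='1' (no match yet)
Bit 8: prefix='11' (no match yet)
Bit 9: prefix='110' -> emit 'e', reset
Bit 10: prefix='1' (no match yet)
Bit 11: prefix='11' (no match yet)
Bit 12: prefix='110' -> emit 'e', reset
Bit 13: prefix='1' (no match yet)
Bit 14: prefix='11' (no match yet)
Bit 15: prefix='110' -> emit 'e', reset
Bit 16: prefix='1' (no match yet)
Bit 17: prefix='11' (no match yet)
Bit 18: prefix='110' -> emit 'e', reset
Bit 19: prefix='1' (no match yet)
Bit 20: prefix='11' (no match yet)
Bit 21: prefix='111' -> emit 'd', reset

Answer: mdeeeeed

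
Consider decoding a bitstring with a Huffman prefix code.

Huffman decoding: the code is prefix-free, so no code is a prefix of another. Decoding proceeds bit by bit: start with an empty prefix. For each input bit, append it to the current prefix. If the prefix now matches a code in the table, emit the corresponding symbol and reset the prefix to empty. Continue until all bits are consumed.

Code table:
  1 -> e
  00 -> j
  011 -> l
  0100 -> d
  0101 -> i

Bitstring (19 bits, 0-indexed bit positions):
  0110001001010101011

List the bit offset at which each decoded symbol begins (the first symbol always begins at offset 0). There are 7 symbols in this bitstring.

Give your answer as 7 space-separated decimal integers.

Answer: 0 3 5 9 10 14 18

Derivation:
Bit 0: prefix='0' (no match yet)
Bit 1: prefix='01' (no match yet)
Bit 2: prefix='011' -> emit 'l', reset
Bit 3: prefix='0' (no match yet)
Bit 4: prefix='00' -> emit 'j', reset
Bit 5: prefix='0' (no match yet)
Bit 6: prefix='01' (no match yet)
Bit 7: prefix='010' (no match yet)
Bit 8: prefix='0100' -> emit 'd', reset
Bit 9: prefix='1' -> emit 'e', reset
Bit 10: prefix='0' (no match yet)
Bit 11: prefix='01' (no match yet)
Bit 12: prefix='010' (no match yet)
Bit 13: prefix='0101' -> emit 'i', reset
Bit 14: prefix='0' (no match yet)
Bit 15: prefix='01' (no match yet)
Bit 16: prefix='010' (no match yet)
Bit 17: prefix='0101' -> emit 'i', reset
Bit 18: prefix='1' -> emit 'e', reset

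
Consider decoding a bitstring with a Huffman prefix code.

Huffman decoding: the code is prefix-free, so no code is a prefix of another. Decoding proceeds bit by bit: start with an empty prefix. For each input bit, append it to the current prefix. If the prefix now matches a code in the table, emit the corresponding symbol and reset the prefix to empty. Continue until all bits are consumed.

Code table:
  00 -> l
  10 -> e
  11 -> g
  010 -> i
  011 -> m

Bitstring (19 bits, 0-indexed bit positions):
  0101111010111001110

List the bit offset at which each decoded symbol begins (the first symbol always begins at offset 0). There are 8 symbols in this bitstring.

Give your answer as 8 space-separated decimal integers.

Answer: 0 3 5 7 10 12 14 17

Derivation:
Bit 0: prefix='0' (no match yet)
Bit 1: prefix='01' (no match yet)
Bit 2: prefix='010' -> emit 'i', reset
Bit 3: prefix='1' (no match yet)
Bit 4: prefix='11' -> emit 'g', reset
Bit 5: prefix='1' (no match yet)
Bit 6: prefix='11' -> emit 'g', reset
Bit 7: prefix='0' (no match yet)
Bit 8: prefix='01' (no match yet)
Bit 9: prefix='010' -> emit 'i', reset
Bit 10: prefix='1' (no match yet)
Bit 11: prefix='11' -> emit 'g', reset
Bit 12: prefix='1' (no match yet)
Bit 13: prefix='10' -> emit 'e', reset
Bit 14: prefix='0' (no match yet)
Bit 15: prefix='01' (no match yet)
Bit 16: prefix='011' -> emit 'm', reset
Bit 17: prefix='1' (no match yet)
Bit 18: prefix='10' -> emit 'e', reset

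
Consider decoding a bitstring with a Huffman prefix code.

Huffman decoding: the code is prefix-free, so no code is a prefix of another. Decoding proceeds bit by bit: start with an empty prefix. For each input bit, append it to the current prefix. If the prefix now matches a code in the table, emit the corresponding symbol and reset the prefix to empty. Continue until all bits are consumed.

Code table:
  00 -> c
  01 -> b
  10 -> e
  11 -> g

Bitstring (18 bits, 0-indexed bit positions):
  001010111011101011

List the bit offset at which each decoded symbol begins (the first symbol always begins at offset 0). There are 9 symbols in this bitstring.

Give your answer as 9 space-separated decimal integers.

Answer: 0 2 4 6 8 10 12 14 16

Derivation:
Bit 0: prefix='0' (no match yet)
Bit 1: prefix='00' -> emit 'c', reset
Bit 2: prefix='1' (no match yet)
Bit 3: prefix='10' -> emit 'e', reset
Bit 4: prefix='1' (no match yet)
Bit 5: prefix='10' -> emit 'e', reset
Bit 6: prefix='1' (no match yet)
Bit 7: prefix='11' -> emit 'g', reset
Bit 8: prefix='1' (no match yet)
Bit 9: prefix='10' -> emit 'e', reset
Bit 10: prefix='1' (no match yet)
Bit 11: prefix='11' -> emit 'g', reset
Bit 12: prefix='1' (no match yet)
Bit 13: prefix='10' -> emit 'e', reset
Bit 14: prefix='1' (no match yet)
Bit 15: prefix='10' -> emit 'e', reset
Bit 16: prefix='1' (no match yet)
Bit 17: prefix='11' -> emit 'g', reset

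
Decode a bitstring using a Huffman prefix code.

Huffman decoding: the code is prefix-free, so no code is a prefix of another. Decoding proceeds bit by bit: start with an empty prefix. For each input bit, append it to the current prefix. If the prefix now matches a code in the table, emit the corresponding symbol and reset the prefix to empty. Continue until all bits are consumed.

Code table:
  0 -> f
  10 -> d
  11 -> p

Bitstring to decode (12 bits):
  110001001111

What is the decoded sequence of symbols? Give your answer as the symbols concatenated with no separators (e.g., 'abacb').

Bit 0: prefix='1' (no match yet)
Bit 1: prefix='11' -> emit 'p', reset
Bit 2: prefix='0' -> emit 'f', reset
Bit 3: prefix='0' -> emit 'f', reset
Bit 4: prefix='0' -> emit 'f', reset
Bit 5: prefix='1' (no match yet)
Bit 6: prefix='10' -> emit 'd', reset
Bit 7: prefix='0' -> emit 'f', reset
Bit 8: prefix='1' (no match yet)
Bit 9: prefix='11' -> emit 'p', reset
Bit 10: prefix='1' (no match yet)
Bit 11: prefix='11' -> emit 'p', reset

Answer: pfffdfpp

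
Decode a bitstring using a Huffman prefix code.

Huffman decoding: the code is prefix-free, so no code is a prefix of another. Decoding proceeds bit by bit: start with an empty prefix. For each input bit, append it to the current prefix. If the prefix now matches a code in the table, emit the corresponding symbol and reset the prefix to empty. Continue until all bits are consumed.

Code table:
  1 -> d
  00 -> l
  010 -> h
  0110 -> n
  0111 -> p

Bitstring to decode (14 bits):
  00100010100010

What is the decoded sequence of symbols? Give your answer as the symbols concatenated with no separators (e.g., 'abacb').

Answer: ldlhdlh

Derivation:
Bit 0: prefix='0' (no match yet)
Bit 1: prefix='00' -> emit 'l', reset
Bit 2: prefix='1' -> emit 'd', reset
Bit 3: prefix='0' (no match yet)
Bit 4: prefix='00' -> emit 'l', reset
Bit 5: prefix='0' (no match yet)
Bit 6: prefix='01' (no match yet)
Bit 7: prefix='010' -> emit 'h', reset
Bit 8: prefix='1' -> emit 'd', reset
Bit 9: prefix='0' (no match yet)
Bit 10: prefix='00' -> emit 'l', reset
Bit 11: prefix='0' (no match yet)
Bit 12: prefix='01' (no match yet)
Bit 13: prefix='010' -> emit 'h', reset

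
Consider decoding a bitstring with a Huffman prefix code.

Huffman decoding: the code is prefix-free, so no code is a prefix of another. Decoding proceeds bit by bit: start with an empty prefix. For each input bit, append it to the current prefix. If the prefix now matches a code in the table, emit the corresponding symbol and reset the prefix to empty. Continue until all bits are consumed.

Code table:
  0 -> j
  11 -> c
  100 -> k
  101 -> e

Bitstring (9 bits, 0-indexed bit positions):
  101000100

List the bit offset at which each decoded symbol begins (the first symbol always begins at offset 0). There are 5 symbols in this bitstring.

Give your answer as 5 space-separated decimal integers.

Bit 0: prefix='1' (no match yet)
Bit 1: prefix='10' (no match yet)
Bit 2: prefix='101' -> emit 'e', reset
Bit 3: prefix='0' -> emit 'j', reset
Bit 4: prefix='0' -> emit 'j', reset
Bit 5: prefix='0' -> emit 'j', reset
Bit 6: prefix='1' (no match yet)
Bit 7: prefix='10' (no match yet)
Bit 8: prefix='100' -> emit 'k', reset

Answer: 0 3 4 5 6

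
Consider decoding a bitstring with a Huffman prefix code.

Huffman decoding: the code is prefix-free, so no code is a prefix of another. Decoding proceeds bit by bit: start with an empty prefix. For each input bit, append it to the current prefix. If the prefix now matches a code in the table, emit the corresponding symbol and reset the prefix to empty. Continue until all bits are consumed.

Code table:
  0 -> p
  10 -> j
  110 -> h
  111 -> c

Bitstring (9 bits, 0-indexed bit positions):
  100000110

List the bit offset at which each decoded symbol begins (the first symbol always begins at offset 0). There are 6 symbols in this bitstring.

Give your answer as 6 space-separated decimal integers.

Bit 0: prefix='1' (no match yet)
Bit 1: prefix='10' -> emit 'j', reset
Bit 2: prefix='0' -> emit 'p', reset
Bit 3: prefix='0' -> emit 'p', reset
Bit 4: prefix='0' -> emit 'p', reset
Bit 5: prefix='0' -> emit 'p', reset
Bit 6: prefix='1' (no match yet)
Bit 7: prefix='11' (no match yet)
Bit 8: prefix='110' -> emit 'h', reset

Answer: 0 2 3 4 5 6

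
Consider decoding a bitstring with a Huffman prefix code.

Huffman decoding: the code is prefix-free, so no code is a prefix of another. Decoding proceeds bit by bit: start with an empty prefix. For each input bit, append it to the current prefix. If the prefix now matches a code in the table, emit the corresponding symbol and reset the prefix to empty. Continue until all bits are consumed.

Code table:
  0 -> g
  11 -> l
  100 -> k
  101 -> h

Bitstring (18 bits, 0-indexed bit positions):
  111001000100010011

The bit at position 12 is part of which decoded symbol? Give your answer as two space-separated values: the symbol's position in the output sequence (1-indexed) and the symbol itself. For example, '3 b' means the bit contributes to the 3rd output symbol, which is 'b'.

Answer: 6 g

Derivation:
Bit 0: prefix='1' (no match yet)
Bit 1: prefix='11' -> emit 'l', reset
Bit 2: prefix='1' (no match yet)
Bit 3: prefix='10' (no match yet)
Bit 4: prefix='100' -> emit 'k', reset
Bit 5: prefix='1' (no match yet)
Bit 6: prefix='10' (no match yet)
Bit 7: prefix='100' -> emit 'k', reset
Bit 8: prefix='0' -> emit 'g', reset
Bit 9: prefix='1' (no match yet)
Bit 10: prefix='10' (no match yet)
Bit 11: prefix='100' -> emit 'k', reset
Bit 12: prefix='0' -> emit 'g', reset
Bit 13: prefix='1' (no match yet)
Bit 14: prefix='10' (no match yet)
Bit 15: prefix='100' -> emit 'k', reset
Bit 16: prefix='1' (no match yet)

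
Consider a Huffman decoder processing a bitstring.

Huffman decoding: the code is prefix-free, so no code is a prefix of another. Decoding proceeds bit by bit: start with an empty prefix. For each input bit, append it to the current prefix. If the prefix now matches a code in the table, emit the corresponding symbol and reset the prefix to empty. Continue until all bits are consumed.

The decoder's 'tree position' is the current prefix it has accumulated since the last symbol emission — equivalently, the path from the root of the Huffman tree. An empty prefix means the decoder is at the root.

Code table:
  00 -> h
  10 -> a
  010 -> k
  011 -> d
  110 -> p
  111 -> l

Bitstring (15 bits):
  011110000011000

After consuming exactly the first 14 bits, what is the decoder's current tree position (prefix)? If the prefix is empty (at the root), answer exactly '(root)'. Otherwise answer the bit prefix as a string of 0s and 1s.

Bit 0: prefix='0' (no match yet)
Bit 1: prefix='01' (no match yet)
Bit 2: prefix='011' -> emit 'd', reset
Bit 3: prefix='1' (no match yet)
Bit 4: prefix='11' (no match yet)
Bit 5: prefix='110' -> emit 'p', reset
Bit 6: prefix='0' (no match yet)
Bit 7: prefix='00' -> emit 'h', reset
Bit 8: prefix='0' (no match yet)
Bit 9: prefix='00' -> emit 'h', reset
Bit 10: prefix='1' (no match yet)
Bit 11: prefix='11' (no match yet)
Bit 12: prefix='110' -> emit 'p', reset
Bit 13: prefix='0' (no match yet)

Answer: 0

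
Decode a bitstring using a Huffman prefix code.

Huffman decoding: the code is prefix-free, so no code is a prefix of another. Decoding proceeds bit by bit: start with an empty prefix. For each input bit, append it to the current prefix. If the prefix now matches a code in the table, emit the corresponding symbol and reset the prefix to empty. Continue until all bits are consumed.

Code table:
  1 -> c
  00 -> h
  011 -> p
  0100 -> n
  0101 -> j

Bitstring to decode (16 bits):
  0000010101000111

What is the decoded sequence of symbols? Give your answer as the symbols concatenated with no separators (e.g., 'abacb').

Answer: hhjnpc

Derivation:
Bit 0: prefix='0' (no match yet)
Bit 1: prefix='00' -> emit 'h', reset
Bit 2: prefix='0' (no match yet)
Bit 3: prefix='00' -> emit 'h', reset
Bit 4: prefix='0' (no match yet)
Bit 5: prefix='01' (no match yet)
Bit 6: prefix='010' (no match yet)
Bit 7: prefix='0101' -> emit 'j', reset
Bit 8: prefix='0' (no match yet)
Bit 9: prefix='01' (no match yet)
Bit 10: prefix='010' (no match yet)
Bit 11: prefix='0100' -> emit 'n', reset
Bit 12: prefix='0' (no match yet)
Bit 13: prefix='01' (no match yet)
Bit 14: prefix='011' -> emit 'p', reset
Bit 15: prefix='1' -> emit 'c', reset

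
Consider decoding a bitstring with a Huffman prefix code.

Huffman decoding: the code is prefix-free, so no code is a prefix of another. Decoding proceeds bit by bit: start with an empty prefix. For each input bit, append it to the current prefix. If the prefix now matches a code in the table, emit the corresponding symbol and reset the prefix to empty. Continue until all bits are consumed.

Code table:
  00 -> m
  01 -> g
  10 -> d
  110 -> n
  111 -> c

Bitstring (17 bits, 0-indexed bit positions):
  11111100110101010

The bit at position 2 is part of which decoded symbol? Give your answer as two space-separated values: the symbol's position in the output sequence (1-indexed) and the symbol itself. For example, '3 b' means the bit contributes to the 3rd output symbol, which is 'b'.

Answer: 1 c

Derivation:
Bit 0: prefix='1' (no match yet)
Bit 1: prefix='11' (no match yet)
Bit 2: prefix='111' -> emit 'c', reset
Bit 3: prefix='1' (no match yet)
Bit 4: prefix='11' (no match yet)
Bit 5: prefix='111' -> emit 'c', reset
Bit 6: prefix='0' (no match yet)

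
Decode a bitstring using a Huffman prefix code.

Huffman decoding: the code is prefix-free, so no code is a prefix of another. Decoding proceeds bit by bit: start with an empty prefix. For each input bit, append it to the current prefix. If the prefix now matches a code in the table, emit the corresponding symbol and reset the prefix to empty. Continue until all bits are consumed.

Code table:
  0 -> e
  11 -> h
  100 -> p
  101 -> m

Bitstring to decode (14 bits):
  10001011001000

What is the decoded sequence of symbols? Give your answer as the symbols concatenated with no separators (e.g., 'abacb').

Answer: pemppe

Derivation:
Bit 0: prefix='1' (no match yet)
Bit 1: prefix='10' (no match yet)
Bit 2: prefix='100' -> emit 'p', reset
Bit 3: prefix='0' -> emit 'e', reset
Bit 4: prefix='1' (no match yet)
Bit 5: prefix='10' (no match yet)
Bit 6: prefix='101' -> emit 'm', reset
Bit 7: prefix='1' (no match yet)
Bit 8: prefix='10' (no match yet)
Bit 9: prefix='100' -> emit 'p', reset
Bit 10: prefix='1' (no match yet)
Bit 11: prefix='10' (no match yet)
Bit 12: prefix='100' -> emit 'p', reset
Bit 13: prefix='0' -> emit 'e', reset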